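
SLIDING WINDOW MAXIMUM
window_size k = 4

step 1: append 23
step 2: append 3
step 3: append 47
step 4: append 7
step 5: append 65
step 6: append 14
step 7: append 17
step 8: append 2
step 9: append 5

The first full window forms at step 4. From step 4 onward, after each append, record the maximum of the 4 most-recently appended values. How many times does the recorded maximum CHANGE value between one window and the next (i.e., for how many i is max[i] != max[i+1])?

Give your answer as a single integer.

Answer: 2

Derivation:
step 1: append 23 -> window=[23] (not full yet)
step 2: append 3 -> window=[23, 3] (not full yet)
step 3: append 47 -> window=[23, 3, 47] (not full yet)
step 4: append 7 -> window=[23, 3, 47, 7] -> max=47
step 5: append 65 -> window=[3, 47, 7, 65] -> max=65
step 6: append 14 -> window=[47, 7, 65, 14] -> max=65
step 7: append 17 -> window=[7, 65, 14, 17] -> max=65
step 8: append 2 -> window=[65, 14, 17, 2] -> max=65
step 9: append 5 -> window=[14, 17, 2, 5] -> max=17
Recorded maximums: 47 65 65 65 65 17
Changes between consecutive maximums: 2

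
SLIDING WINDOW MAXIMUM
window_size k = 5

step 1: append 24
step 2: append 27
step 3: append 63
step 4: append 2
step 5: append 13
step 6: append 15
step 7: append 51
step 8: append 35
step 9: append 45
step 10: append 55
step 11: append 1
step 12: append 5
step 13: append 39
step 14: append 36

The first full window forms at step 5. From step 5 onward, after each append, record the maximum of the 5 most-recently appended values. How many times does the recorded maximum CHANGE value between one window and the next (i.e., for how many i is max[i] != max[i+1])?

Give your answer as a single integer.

Answer: 2

Derivation:
step 1: append 24 -> window=[24] (not full yet)
step 2: append 27 -> window=[24, 27] (not full yet)
step 3: append 63 -> window=[24, 27, 63] (not full yet)
step 4: append 2 -> window=[24, 27, 63, 2] (not full yet)
step 5: append 13 -> window=[24, 27, 63, 2, 13] -> max=63
step 6: append 15 -> window=[27, 63, 2, 13, 15] -> max=63
step 7: append 51 -> window=[63, 2, 13, 15, 51] -> max=63
step 8: append 35 -> window=[2, 13, 15, 51, 35] -> max=51
step 9: append 45 -> window=[13, 15, 51, 35, 45] -> max=51
step 10: append 55 -> window=[15, 51, 35, 45, 55] -> max=55
step 11: append 1 -> window=[51, 35, 45, 55, 1] -> max=55
step 12: append 5 -> window=[35, 45, 55, 1, 5] -> max=55
step 13: append 39 -> window=[45, 55, 1, 5, 39] -> max=55
step 14: append 36 -> window=[55, 1, 5, 39, 36] -> max=55
Recorded maximums: 63 63 63 51 51 55 55 55 55 55
Changes between consecutive maximums: 2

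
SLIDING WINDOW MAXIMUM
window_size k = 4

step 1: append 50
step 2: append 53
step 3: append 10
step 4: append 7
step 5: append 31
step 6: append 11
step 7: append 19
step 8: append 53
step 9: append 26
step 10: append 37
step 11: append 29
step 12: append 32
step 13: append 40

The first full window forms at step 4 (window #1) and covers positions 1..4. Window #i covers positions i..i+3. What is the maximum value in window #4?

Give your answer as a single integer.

step 1: append 50 -> window=[50] (not full yet)
step 2: append 53 -> window=[50, 53] (not full yet)
step 3: append 10 -> window=[50, 53, 10] (not full yet)
step 4: append 7 -> window=[50, 53, 10, 7] -> max=53
step 5: append 31 -> window=[53, 10, 7, 31] -> max=53
step 6: append 11 -> window=[10, 7, 31, 11] -> max=31
step 7: append 19 -> window=[7, 31, 11, 19] -> max=31
Window #4 max = 31

Answer: 31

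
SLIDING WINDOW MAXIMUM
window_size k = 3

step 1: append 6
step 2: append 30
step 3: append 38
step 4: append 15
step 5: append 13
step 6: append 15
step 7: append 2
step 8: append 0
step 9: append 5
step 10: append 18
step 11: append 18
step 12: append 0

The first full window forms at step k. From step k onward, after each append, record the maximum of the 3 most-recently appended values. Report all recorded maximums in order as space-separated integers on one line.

Answer: 38 38 38 15 15 15 5 18 18 18

Derivation:
step 1: append 6 -> window=[6] (not full yet)
step 2: append 30 -> window=[6, 30] (not full yet)
step 3: append 38 -> window=[6, 30, 38] -> max=38
step 4: append 15 -> window=[30, 38, 15] -> max=38
step 5: append 13 -> window=[38, 15, 13] -> max=38
step 6: append 15 -> window=[15, 13, 15] -> max=15
step 7: append 2 -> window=[13, 15, 2] -> max=15
step 8: append 0 -> window=[15, 2, 0] -> max=15
step 9: append 5 -> window=[2, 0, 5] -> max=5
step 10: append 18 -> window=[0, 5, 18] -> max=18
step 11: append 18 -> window=[5, 18, 18] -> max=18
step 12: append 0 -> window=[18, 18, 0] -> max=18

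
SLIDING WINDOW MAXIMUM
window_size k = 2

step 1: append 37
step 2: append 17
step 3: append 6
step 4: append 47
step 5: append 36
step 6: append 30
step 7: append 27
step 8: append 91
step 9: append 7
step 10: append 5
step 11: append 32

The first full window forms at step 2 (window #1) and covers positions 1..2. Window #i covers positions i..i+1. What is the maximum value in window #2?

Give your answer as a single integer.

Answer: 17

Derivation:
step 1: append 37 -> window=[37] (not full yet)
step 2: append 17 -> window=[37, 17] -> max=37
step 3: append 6 -> window=[17, 6] -> max=17
Window #2 max = 17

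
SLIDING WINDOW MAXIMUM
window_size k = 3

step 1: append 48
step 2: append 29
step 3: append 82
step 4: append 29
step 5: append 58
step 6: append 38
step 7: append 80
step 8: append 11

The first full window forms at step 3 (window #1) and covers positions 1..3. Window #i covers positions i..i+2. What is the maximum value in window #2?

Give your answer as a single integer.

step 1: append 48 -> window=[48] (not full yet)
step 2: append 29 -> window=[48, 29] (not full yet)
step 3: append 82 -> window=[48, 29, 82] -> max=82
step 4: append 29 -> window=[29, 82, 29] -> max=82
Window #2 max = 82

Answer: 82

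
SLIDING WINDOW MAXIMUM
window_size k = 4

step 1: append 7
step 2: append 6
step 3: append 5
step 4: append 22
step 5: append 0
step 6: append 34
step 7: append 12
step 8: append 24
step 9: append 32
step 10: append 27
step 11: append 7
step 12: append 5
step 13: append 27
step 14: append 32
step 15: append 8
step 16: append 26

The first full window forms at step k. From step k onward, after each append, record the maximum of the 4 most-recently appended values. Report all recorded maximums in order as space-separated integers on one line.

Answer: 22 22 34 34 34 34 32 32 32 27 32 32 32

Derivation:
step 1: append 7 -> window=[7] (not full yet)
step 2: append 6 -> window=[7, 6] (not full yet)
step 3: append 5 -> window=[7, 6, 5] (not full yet)
step 4: append 22 -> window=[7, 6, 5, 22] -> max=22
step 5: append 0 -> window=[6, 5, 22, 0] -> max=22
step 6: append 34 -> window=[5, 22, 0, 34] -> max=34
step 7: append 12 -> window=[22, 0, 34, 12] -> max=34
step 8: append 24 -> window=[0, 34, 12, 24] -> max=34
step 9: append 32 -> window=[34, 12, 24, 32] -> max=34
step 10: append 27 -> window=[12, 24, 32, 27] -> max=32
step 11: append 7 -> window=[24, 32, 27, 7] -> max=32
step 12: append 5 -> window=[32, 27, 7, 5] -> max=32
step 13: append 27 -> window=[27, 7, 5, 27] -> max=27
step 14: append 32 -> window=[7, 5, 27, 32] -> max=32
step 15: append 8 -> window=[5, 27, 32, 8] -> max=32
step 16: append 26 -> window=[27, 32, 8, 26] -> max=32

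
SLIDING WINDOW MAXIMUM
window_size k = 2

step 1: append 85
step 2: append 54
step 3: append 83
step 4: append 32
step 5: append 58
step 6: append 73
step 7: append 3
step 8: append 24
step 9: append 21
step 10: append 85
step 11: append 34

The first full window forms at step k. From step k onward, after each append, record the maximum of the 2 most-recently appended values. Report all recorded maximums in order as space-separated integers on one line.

Answer: 85 83 83 58 73 73 24 24 85 85

Derivation:
step 1: append 85 -> window=[85] (not full yet)
step 2: append 54 -> window=[85, 54] -> max=85
step 3: append 83 -> window=[54, 83] -> max=83
step 4: append 32 -> window=[83, 32] -> max=83
step 5: append 58 -> window=[32, 58] -> max=58
step 6: append 73 -> window=[58, 73] -> max=73
step 7: append 3 -> window=[73, 3] -> max=73
step 8: append 24 -> window=[3, 24] -> max=24
step 9: append 21 -> window=[24, 21] -> max=24
step 10: append 85 -> window=[21, 85] -> max=85
step 11: append 34 -> window=[85, 34] -> max=85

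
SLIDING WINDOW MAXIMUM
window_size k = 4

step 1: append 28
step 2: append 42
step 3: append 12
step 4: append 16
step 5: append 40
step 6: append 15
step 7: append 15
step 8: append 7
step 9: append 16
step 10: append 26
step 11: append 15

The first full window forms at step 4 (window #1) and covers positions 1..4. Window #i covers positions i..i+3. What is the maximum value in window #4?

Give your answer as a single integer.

step 1: append 28 -> window=[28] (not full yet)
step 2: append 42 -> window=[28, 42] (not full yet)
step 3: append 12 -> window=[28, 42, 12] (not full yet)
step 4: append 16 -> window=[28, 42, 12, 16] -> max=42
step 5: append 40 -> window=[42, 12, 16, 40] -> max=42
step 6: append 15 -> window=[12, 16, 40, 15] -> max=40
step 7: append 15 -> window=[16, 40, 15, 15] -> max=40
Window #4 max = 40

Answer: 40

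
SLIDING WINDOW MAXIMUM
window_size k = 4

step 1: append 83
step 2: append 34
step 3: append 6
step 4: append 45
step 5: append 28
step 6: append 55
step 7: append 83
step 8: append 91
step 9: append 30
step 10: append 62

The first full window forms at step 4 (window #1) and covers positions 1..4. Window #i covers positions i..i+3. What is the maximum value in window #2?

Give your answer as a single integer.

step 1: append 83 -> window=[83] (not full yet)
step 2: append 34 -> window=[83, 34] (not full yet)
step 3: append 6 -> window=[83, 34, 6] (not full yet)
step 4: append 45 -> window=[83, 34, 6, 45] -> max=83
step 5: append 28 -> window=[34, 6, 45, 28] -> max=45
Window #2 max = 45

Answer: 45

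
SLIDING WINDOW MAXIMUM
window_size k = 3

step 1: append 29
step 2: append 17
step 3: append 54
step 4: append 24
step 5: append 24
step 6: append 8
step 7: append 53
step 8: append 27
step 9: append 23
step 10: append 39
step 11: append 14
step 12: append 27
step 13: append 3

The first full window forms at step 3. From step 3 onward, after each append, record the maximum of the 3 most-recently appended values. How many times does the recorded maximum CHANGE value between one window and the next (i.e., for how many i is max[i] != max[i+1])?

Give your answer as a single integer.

step 1: append 29 -> window=[29] (not full yet)
step 2: append 17 -> window=[29, 17] (not full yet)
step 3: append 54 -> window=[29, 17, 54] -> max=54
step 4: append 24 -> window=[17, 54, 24] -> max=54
step 5: append 24 -> window=[54, 24, 24] -> max=54
step 6: append 8 -> window=[24, 24, 8] -> max=24
step 7: append 53 -> window=[24, 8, 53] -> max=53
step 8: append 27 -> window=[8, 53, 27] -> max=53
step 9: append 23 -> window=[53, 27, 23] -> max=53
step 10: append 39 -> window=[27, 23, 39] -> max=39
step 11: append 14 -> window=[23, 39, 14] -> max=39
step 12: append 27 -> window=[39, 14, 27] -> max=39
step 13: append 3 -> window=[14, 27, 3] -> max=27
Recorded maximums: 54 54 54 24 53 53 53 39 39 39 27
Changes between consecutive maximums: 4

Answer: 4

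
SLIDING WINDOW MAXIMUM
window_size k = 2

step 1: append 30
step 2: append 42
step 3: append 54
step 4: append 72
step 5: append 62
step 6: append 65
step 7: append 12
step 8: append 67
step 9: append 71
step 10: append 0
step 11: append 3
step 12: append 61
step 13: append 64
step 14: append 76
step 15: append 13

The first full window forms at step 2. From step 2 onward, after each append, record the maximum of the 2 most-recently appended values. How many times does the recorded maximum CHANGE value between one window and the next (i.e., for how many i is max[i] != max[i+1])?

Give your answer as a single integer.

Answer: 9

Derivation:
step 1: append 30 -> window=[30] (not full yet)
step 2: append 42 -> window=[30, 42] -> max=42
step 3: append 54 -> window=[42, 54] -> max=54
step 4: append 72 -> window=[54, 72] -> max=72
step 5: append 62 -> window=[72, 62] -> max=72
step 6: append 65 -> window=[62, 65] -> max=65
step 7: append 12 -> window=[65, 12] -> max=65
step 8: append 67 -> window=[12, 67] -> max=67
step 9: append 71 -> window=[67, 71] -> max=71
step 10: append 0 -> window=[71, 0] -> max=71
step 11: append 3 -> window=[0, 3] -> max=3
step 12: append 61 -> window=[3, 61] -> max=61
step 13: append 64 -> window=[61, 64] -> max=64
step 14: append 76 -> window=[64, 76] -> max=76
step 15: append 13 -> window=[76, 13] -> max=76
Recorded maximums: 42 54 72 72 65 65 67 71 71 3 61 64 76 76
Changes between consecutive maximums: 9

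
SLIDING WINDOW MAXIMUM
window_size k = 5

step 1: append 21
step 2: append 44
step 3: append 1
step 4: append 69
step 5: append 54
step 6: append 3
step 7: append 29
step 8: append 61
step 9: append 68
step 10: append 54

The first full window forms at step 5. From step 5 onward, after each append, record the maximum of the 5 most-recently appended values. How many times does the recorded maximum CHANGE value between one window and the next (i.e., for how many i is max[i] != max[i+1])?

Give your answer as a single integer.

step 1: append 21 -> window=[21] (not full yet)
step 2: append 44 -> window=[21, 44] (not full yet)
step 3: append 1 -> window=[21, 44, 1] (not full yet)
step 4: append 69 -> window=[21, 44, 1, 69] (not full yet)
step 5: append 54 -> window=[21, 44, 1, 69, 54] -> max=69
step 6: append 3 -> window=[44, 1, 69, 54, 3] -> max=69
step 7: append 29 -> window=[1, 69, 54, 3, 29] -> max=69
step 8: append 61 -> window=[69, 54, 3, 29, 61] -> max=69
step 9: append 68 -> window=[54, 3, 29, 61, 68] -> max=68
step 10: append 54 -> window=[3, 29, 61, 68, 54] -> max=68
Recorded maximums: 69 69 69 69 68 68
Changes between consecutive maximums: 1

Answer: 1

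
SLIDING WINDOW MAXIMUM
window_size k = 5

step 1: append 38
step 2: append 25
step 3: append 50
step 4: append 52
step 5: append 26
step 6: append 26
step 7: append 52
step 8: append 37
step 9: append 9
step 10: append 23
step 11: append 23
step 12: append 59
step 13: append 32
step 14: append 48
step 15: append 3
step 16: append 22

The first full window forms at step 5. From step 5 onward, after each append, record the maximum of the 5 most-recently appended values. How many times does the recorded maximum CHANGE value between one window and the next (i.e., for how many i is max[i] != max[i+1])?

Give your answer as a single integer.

Answer: 1

Derivation:
step 1: append 38 -> window=[38] (not full yet)
step 2: append 25 -> window=[38, 25] (not full yet)
step 3: append 50 -> window=[38, 25, 50] (not full yet)
step 4: append 52 -> window=[38, 25, 50, 52] (not full yet)
step 5: append 26 -> window=[38, 25, 50, 52, 26] -> max=52
step 6: append 26 -> window=[25, 50, 52, 26, 26] -> max=52
step 7: append 52 -> window=[50, 52, 26, 26, 52] -> max=52
step 8: append 37 -> window=[52, 26, 26, 52, 37] -> max=52
step 9: append 9 -> window=[26, 26, 52, 37, 9] -> max=52
step 10: append 23 -> window=[26, 52, 37, 9, 23] -> max=52
step 11: append 23 -> window=[52, 37, 9, 23, 23] -> max=52
step 12: append 59 -> window=[37, 9, 23, 23, 59] -> max=59
step 13: append 32 -> window=[9, 23, 23, 59, 32] -> max=59
step 14: append 48 -> window=[23, 23, 59, 32, 48] -> max=59
step 15: append 3 -> window=[23, 59, 32, 48, 3] -> max=59
step 16: append 22 -> window=[59, 32, 48, 3, 22] -> max=59
Recorded maximums: 52 52 52 52 52 52 52 59 59 59 59 59
Changes between consecutive maximums: 1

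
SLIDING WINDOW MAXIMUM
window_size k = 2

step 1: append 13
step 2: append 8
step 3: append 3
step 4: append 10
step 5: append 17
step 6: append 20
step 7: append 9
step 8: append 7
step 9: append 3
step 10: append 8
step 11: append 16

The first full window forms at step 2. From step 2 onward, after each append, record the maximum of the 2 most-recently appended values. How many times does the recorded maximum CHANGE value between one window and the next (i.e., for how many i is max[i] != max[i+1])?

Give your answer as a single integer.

Answer: 8

Derivation:
step 1: append 13 -> window=[13] (not full yet)
step 2: append 8 -> window=[13, 8] -> max=13
step 3: append 3 -> window=[8, 3] -> max=8
step 4: append 10 -> window=[3, 10] -> max=10
step 5: append 17 -> window=[10, 17] -> max=17
step 6: append 20 -> window=[17, 20] -> max=20
step 7: append 9 -> window=[20, 9] -> max=20
step 8: append 7 -> window=[9, 7] -> max=9
step 9: append 3 -> window=[7, 3] -> max=7
step 10: append 8 -> window=[3, 8] -> max=8
step 11: append 16 -> window=[8, 16] -> max=16
Recorded maximums: 13 8 10 17 20 20 9 7 8 16
Changes between consecutive maximums: 8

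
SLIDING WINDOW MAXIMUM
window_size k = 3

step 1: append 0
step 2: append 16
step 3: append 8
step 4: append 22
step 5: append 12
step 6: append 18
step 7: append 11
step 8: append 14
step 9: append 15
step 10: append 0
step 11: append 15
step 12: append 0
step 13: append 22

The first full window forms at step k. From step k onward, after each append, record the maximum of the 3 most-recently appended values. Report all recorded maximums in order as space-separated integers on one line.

Answer: 16 22 22 22 18 18 15 15 15 15 22

Derivation:
step 1: append 0 -> window=[0] (not full yet)
step 2: append 16 -> window=[0, 16] (not full yet)
step 3: append 8 -> window=[0, 16, 8] -> max=16
step 4: append 22 -> window=[16, 8, 22] -> max=22
step 5: append 12 -> window=[8, 22, 12] -> max=22
step 6: append 18 -> window=[22, 12, 18] -> max=22
step 7: append 11 -> window=[12, 18, 11] -> max=18
step 8: append 14 -> window=[18, 11, 14] -> max=18
step 9: append 15 -> window=[11, 14, 15] -> max=15
step 10: append 0 -> window=[14, 15, 0] -> max=15
step 11: append 15 -> window=[15, 0, 15] -> max=15
step 12: append 0 -> window=[0, 15, 0] -> max=15
step 13: append 22 -> window=[15, 0, 22] -> max=22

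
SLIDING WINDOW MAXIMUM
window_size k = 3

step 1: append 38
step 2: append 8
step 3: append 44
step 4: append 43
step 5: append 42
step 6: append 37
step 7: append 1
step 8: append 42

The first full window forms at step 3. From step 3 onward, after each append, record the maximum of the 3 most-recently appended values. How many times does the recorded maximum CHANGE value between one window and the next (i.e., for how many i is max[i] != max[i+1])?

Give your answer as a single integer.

step 1: append 38 -> window=[38] (not full yet)
step 2: append 8 -> window=[38, 8] (not full yet)
step 3: append 44 -> window=[38, 8, 44] -> max=44
step 4: append 43 -> window=[8, 44, 43] -> max=44
step 5: append 42 -> window=[44, 43, 42] -> max=44
step 6: append 37 -> window=[43, 42, 37] -> max=43
step 7: append 1 -> window=[42, 37, 1] -> max=42
step 8: append 42 -> window=[37, 1, 42] -> max=42
Recorded maximums: 44 44 44 43 42 42
Changes between consecutive maximums: 2

Answer: 2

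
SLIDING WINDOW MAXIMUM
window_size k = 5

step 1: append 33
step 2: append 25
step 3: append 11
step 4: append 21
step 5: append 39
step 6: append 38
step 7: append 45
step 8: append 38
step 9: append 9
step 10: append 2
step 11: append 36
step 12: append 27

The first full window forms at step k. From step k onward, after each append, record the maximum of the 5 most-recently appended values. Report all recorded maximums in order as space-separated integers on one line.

step 1: append 33 -> window=[33] (not full yet)
step 2: append 25 -> window=[33, 25] (not full yet)
step 3: append 11 -> window=[33, 25, 11] (not full yet)
step 4: append 21 -> window=[33, 25, 11, 21] (not full yet)
step 5: append 39 -> window=[33, 25, 11, 21, 39] -> max=39
step 6: append 38 -> window=[25, 11, 21, 39, 38] -> max=39
step 7: append 45 -> window=[11, 21, 39, 38, 45] -> max=45
step 8: append 38 -> window=[21, 39, 38, 45, 38] -> max=45
step 9: append 9 -> window=[39, 38, 45, 38, 9] -> max=45
step 10: append 2 -> window=[38, 45, 38, 9, 2] -> max=45
step 11: append 36 -> window=[45, 38, 9, 2, 36] -> max=45
step 12: append 27 -> window=[38, 9, 2, 36, 27] -> max=38

Answer: 39 39 45 45 45 45 45 38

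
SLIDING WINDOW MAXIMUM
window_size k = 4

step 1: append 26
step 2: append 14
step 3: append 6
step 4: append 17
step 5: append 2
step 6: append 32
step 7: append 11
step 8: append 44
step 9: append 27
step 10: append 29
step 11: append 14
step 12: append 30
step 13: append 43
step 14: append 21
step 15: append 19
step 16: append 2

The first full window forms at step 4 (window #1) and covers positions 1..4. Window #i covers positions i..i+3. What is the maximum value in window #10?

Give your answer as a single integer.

Answer: 43

Derivation:
step 1: append 26 -> window=[26] (not full yet)
step 2: append 14 -> window=[26, 14] (not full yet)
step 3: append 6 -> window=[26, 14, 6] (not full yet)
step 4: append 17 -> window=[26, 14, 6, 17] -> max=26
step 5: append 2 -> window=[14, 6, 17, 2] -> max=17
step 6: append 32 -> window=[6, 17, 2, 32] -> max=32
step 7: append 11 -> window=[17, 2, 32, 11] -> max=32
step 8: append 44 -> window=[2, 32, 11, 44] -> max=44
step 9: append 27 -> window=[32, 11, 44, 27] -> max=44
step 10: append 29 -> window=[11, 44, 27, 29] -> max=44
step 11: append 14 -> window=[44, 27, 29, 14] -> max=44
step 12: append 30 -> window=[27, 29, 14, 30] -> max=30
step 13: append 43 -> window=[29, 14, 30, 43] -> max=43
Window #10 max = 43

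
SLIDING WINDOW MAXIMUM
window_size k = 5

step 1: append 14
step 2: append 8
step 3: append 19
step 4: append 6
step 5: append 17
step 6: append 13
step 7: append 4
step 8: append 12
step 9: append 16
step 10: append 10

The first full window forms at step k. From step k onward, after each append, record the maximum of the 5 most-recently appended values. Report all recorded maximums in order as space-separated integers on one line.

step 1: append 14 -> window=[14] (not full yet)
step 2: append 8 -> window=[14, 8] (not full yet)
step 3: append 19 -> window=[14, 8, 19] (not full yet)
step 4: append 6 -> window=[14, 8, 19, 6] (not full yet)
step 5: append 17 -> window=[14, 8, 19, 6, 17] -> max=19
step 6: append 13 -> window=[8, 19, 6, 17, 13] -> max=19
step 7: append 4 -> window=[19, 6, 17, 13, 4] -> max=19
step 8: append 12 -> window=[6, 17, 13, 4, 12] -> max=17
step 9: append 16 -> window=[17, 13, 4, 12, 16] -> max=17
step 10: append 10 -> window=[13, 4, 12, 16, 10] -> max=16

Answer: 19 19 19 17 17 16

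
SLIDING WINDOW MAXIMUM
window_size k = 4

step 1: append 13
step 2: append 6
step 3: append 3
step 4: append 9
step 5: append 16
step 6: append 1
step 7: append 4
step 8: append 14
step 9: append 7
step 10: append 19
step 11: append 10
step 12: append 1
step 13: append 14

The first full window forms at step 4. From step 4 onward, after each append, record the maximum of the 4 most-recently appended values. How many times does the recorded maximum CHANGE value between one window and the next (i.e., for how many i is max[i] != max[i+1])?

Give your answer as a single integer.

step 1: append 13 -> window=[13] (not full yet)
step 2: append 6 -> window=[13, 6] (not full yet)
step 3: append 3 -> window=[13, 6, 3] (not full yet)
step 4: append 9 -> window=[13, 6, 3, 9] -> max=13
step 5: append 16 -> window=[6, 3, 9, 16] -> max=16
step 6: append 1 -> window=[3, 9, 16, 1] -> max=16
step 7: append 4 -> window=[9, 16, 1, 4] -> max=16
step 8: append 14 -> window=[16, 1, 4, 14] -> max=16
step 9: append 7 -> window=[1, 4, 14, 7] -> max=14
step 10: append 19 -> window=[4, 14, 7, 19] -> max=19
step 11: append 10 -> window=[14, 7, 19, 10] -> max=19
step 12: append 1 -> window=[7, 19, 10, 1] -> max=19
step 13: append 14 -> window=[19, 10, 1, 14] -> max=19
Recorded maximums: 13 16 16 16 16 14 19 19 19 19
Changes between consecutive maximums: 3

Answer: 3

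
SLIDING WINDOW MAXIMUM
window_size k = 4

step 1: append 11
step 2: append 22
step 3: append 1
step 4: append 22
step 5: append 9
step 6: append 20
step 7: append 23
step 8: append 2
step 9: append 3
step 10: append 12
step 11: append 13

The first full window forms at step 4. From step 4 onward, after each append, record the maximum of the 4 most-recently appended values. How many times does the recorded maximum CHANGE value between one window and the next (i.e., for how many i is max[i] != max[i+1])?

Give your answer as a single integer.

step 1: append 11 -> window=[11] (not full yet)
step 2: append 22 -> window=[11, 22] (not full yet)
step 3: append 1 -> window=[11, 22, 1] (not full yet)
step 4: append 22 -> window=[11, 22, 1, 22] -> max=22
step 5: append 9 -> window=[22, 1, 22, 9] -> max=22
step 6: append 20 -> window=[1, 22, 9, 20] -> max=22
step 7: append 23 -> window=[22, 9, 20, 23] -> max=23
step 8: append 2 -> window=[9, 20, 23, 2] -> max=23
step 9: append 3 -> window=[20, 23, 2, 3] -> max=23
step 10: append 12 -> window=[23, 2, 3, 12] -> max=23
step 11: append 13 -> window=[2, 3, 12, 13] -> max=13
Recorded maximums: 22 22 22 23 23 23 23 13
Changes between consecutive maximums: 2

Answer: 2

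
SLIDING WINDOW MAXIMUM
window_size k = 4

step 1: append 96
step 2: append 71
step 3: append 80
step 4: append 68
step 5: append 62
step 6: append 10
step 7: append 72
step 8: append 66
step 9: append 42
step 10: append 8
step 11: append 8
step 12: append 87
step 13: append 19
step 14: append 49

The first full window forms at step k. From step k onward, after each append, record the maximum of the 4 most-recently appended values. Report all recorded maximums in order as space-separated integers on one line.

Answer: 96 80 80 72 72 72 72 66 87 87 87

Derivation:
step 1: append 96 -> window=[96] (not full yet)
step 2: append 71 -> window=[96, 71] (not full yet)
step 3: append 80 -> window=[96, 71, 80] (not full yet)
step 4: append 68 -> window=[96, 71, 80, 68] -> max=96
step 5: append 62 -> window=[71, 80, 68, 62] -> max=80
step 6: append 10 -> window=[80, 68, 62, 10] -> max=80
step 7: append 72 -> window=[68, 62, 10, 72] -> max=72
step 8: append 66 -> window=[62, 10, 72, 66] -> max=72
step 9: append 42 -> window=[10, 72, 66, 42] -> max=72
step 10: append 8 -> window=[72, 66, 42, 8] -> max=72
step 11: append 8 -> window=[66, 42, 8, 8] -> max=66
step 12: append 87 -> window=[42, 8, 8, 87] -> max=87
step 13: append 19 -> window=[8, 8, 87, 19] -> max=87
step 14: append 49 -> window=[8, 87, 19, 49] -> max=87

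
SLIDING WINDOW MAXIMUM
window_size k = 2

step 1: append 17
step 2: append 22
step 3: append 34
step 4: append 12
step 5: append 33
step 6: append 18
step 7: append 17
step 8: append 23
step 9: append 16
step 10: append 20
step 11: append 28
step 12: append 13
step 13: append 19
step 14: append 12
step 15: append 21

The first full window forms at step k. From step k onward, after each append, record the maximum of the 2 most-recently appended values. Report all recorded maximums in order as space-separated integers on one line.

Answer: 22 34 34 33 33 18 23 23 20 28 28 19 19 21

Derivation:
step 1: append 17 -> window=[17] (not full yet)
step 2: append 22 -> window=[17, 22] -> max=22
step 3: append 34 -> window=[22, 34] -> max=34
step 4: append 12 -> window=[34, 12] -> max=34
step 5: append 33 -> window=[12, 33] -> max=33
step 6: append 18 -> window=[33, 18] -> max=33
step 7: append 17 -> window=[18, 17] -> max=18
step 8: append 23 -> window=[17, 23] -> max=23
step 9: append 16 -> window=[23, 16] -> max=23
step 10: append 20 -> window=[16, 20] -> max=20
step 11: append 28 -> window=[20, 28] -> max=28
step 12: append 13 -> window=[28, 13] -> max=28
step 13: append 19 -> window=[13, 19] -> max=19
step 14: append 12 -> window=[19, 12] -> max=19
step 15: append 21 -> window=[12, 21] -> max=21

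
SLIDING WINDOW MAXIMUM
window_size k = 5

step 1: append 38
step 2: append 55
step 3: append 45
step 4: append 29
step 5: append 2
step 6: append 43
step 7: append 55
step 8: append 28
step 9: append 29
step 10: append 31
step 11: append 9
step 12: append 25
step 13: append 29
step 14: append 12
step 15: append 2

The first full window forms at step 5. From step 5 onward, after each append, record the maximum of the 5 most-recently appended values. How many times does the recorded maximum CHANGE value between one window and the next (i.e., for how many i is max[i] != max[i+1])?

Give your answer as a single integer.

Answer: 2

Derivation:
step 1: append 38 -> window=[38] (not full yet)
step 2: append 55 -> window=[38, 55] (not full yet)
step 3: append 45 -> window=[38, 55, 45] (not full yet)
step 4: append 29 -> window=[38, 55, 45, 29] (not full yet)
step 5: append 2 -> window=[38, 55, 45, 29, 2] -> max=55
step 6: append 43 -> window=[55, 45, 29, 2, 43] -> max=55
step 7: append 55 -> window=[45, 29, 2, 43, 55] -> max=55
step 8: append 28 -> window=[29, 2, 43, 55, 28] -> max=55
step 9: append 29 -> window=[2, 43, 55, 28, 29] -> max=55
step 10: append 31 -> window=[43, 55, 28, 29, 31] -> max=55
step 11: append 9 -> window=[55, 28, 29, 31, 9] -> max=55
step 12: append 25 -> window=[28, 29, 31, 9, 25] -> max=31
step 13: append 29 -> window=[29, 31, 9, 25, 29] -> max=31
step 14: append 12 -> window=[31, 9, 25, 29, 12] -> max=31
step 15: append 2 -> window=[9, 25, 29, 12, 2] -> max=29
Recorded maximums: 55 55 55 55 55 55 55 31 31 31 29
Changes between consecutive maximums: 2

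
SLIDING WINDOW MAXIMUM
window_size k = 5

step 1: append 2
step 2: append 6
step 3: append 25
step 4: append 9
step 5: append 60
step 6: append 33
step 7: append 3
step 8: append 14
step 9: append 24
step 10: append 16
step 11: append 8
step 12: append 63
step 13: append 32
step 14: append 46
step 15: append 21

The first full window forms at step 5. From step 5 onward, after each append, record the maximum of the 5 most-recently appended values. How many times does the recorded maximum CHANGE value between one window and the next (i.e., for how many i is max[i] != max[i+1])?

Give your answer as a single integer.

step 1: append 2 -> window=[2] (not full yet)
step 2: append 6 -> window=[2, 6] (not full yet)
step 3: append 25 -> window=[2, 6, 25] (not full yet)
step 4: append 9 -> window=[2, 6, 25, 9] (not full yet)
step 5: append 60 -> window=[2, 6, 25, 9, 60] -> max=60
step 6: append 33 -> window=[6, 25, 9, 60, 33] -> max=60
step 7: append 3 -> window=[25, 9, 60, 33, 3] -> max=60
step 8: append 14 -> window=[9, 60, 33, 3, 14] -> max=60
step 9: append 24 -> window=[60, 33, 3, 14, 24] -> max=60
step 10: append 16 -> window=[33, 3, 14, 24, 16] -> max=33
step 11: append 8 -> window=[3, 14, 24, 16, 8] -> max=24
step 12: append 63 -> window=[14, 24, 16, 8, 63] -> max=63
step 13: append 32 -> window=[24, 16, 8, 63, 32] -> max=63
step 14: append 46 -> window=[16, 8, 63, 32, 46] -> max=63
step 15: append 21 -> window=[8, 63, 32, 46, 21] -> max=63
Recorded maximums: 60 60 60 60 60 33 24 63 63 63 63
Changes between consecutive maximums: 3

Answer: 3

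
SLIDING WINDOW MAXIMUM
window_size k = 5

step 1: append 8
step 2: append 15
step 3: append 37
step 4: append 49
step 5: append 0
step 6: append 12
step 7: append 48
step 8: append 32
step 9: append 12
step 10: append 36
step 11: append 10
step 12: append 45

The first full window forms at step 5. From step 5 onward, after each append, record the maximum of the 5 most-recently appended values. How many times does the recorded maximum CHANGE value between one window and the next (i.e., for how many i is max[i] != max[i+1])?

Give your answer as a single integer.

Answer: 2

Derivation:
step 1: append 8 -> window=[8] (not full yet)
step 2: append 15 -> window=[8, 15] (not full yet)
step 3: append 37 -> window=[8, 15, 37] (not full yet)
step 4: append 49 -> window=[8, 15, 37, 49] (not full yet)
step 5: append 0 -> window=[8, 15, 37, 49, 0] -> max=49
step 6: append 12 -> window=[15, 37, 49, 0, 12] -> max=49
step 7: append 48 -> window=[37, 49, 0, 12, 48] -> max=49
step 8: append 32 -> window=[49, 0, 12, 48, 32] -> max=49
step 9: append 12 -> window=[0, 12, 48, 32, 12] -> max=48
step 10: append 36 -> window=[12, 48, 32, 12, 36] -> max=48
step 11: append 10 -> window=[48, 32, 12, 36, 10] -> max=48
step 12: append 45 -> window=[32, 12, 36, 10, 45] -> max=45
Recorded maximums: 49 49 49 49 48 48 48 45
Changes between consecutive maximums: 2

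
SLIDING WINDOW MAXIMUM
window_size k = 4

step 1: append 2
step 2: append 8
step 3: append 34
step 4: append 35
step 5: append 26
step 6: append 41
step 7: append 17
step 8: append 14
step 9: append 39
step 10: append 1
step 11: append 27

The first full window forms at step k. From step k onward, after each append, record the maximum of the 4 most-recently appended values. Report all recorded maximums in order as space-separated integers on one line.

Answer: 35 35 41 41 41 41 39 39

Derivation:
step 1: append 2 -> window=[2] (not full yet)
step 2: append 8 -> window=[2, 8] (not full yet)
step 3: append 34 -> window=[2, 8, 34] (not full yet)
step 4: append 35 -> window=[2, 8, 34, 35] -> max=35
step 5: append 26 -> window=[8, 34, 35, 26] -> max=35
step 6: append 41 -> window=[34, 35, 26, 41] -> max=41
step 7: append 17 -> window=[35, 26, 41, 17] -> max=41
step 8: append 14 -> window=[26, 41, 17, 14] -> max=41
step 9: append 39 -> window=[41, 17, 14, 39] -> max=41
step 10: append 1 -> window=[17, 14, 39, 1] -> max=39
step 11: append 27 -> window=[14, 39, 1, 27] -> max=39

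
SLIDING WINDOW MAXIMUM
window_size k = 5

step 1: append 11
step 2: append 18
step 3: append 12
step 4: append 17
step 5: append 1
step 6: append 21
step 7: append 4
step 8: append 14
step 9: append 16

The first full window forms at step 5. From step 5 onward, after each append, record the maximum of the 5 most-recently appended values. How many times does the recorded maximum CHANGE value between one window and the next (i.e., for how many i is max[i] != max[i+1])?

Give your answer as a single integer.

step 1: append 11 -> window=[11] (not full yet)
step 2: append 18 -> window=[11, 18] (not full yet)
step 3: append 12 -> window=[11, 18, 12] (not full yet)
step 4: append 17 -> window=[11, 18, 12, 17] (not full yet)
step 5: append 1 -> window=[11, 18, 12, 17, 1] -> max=18
step 6: append 21 -> window=[18, 12, 17, 1, 21] -> max=21
step 7: append 4 -> window=[12, 17, 1, 21, 4] -> max=21
step 8: append 14 -> window=[17, 1, 21, 4, 14] -> max=21
step 9: append 16 -> window=[1, 21, 4, 14, 16] -> max=21
Recorded maximums: 18 21 21 21 21
Changes between consecutive maximums: 1

Answer: 1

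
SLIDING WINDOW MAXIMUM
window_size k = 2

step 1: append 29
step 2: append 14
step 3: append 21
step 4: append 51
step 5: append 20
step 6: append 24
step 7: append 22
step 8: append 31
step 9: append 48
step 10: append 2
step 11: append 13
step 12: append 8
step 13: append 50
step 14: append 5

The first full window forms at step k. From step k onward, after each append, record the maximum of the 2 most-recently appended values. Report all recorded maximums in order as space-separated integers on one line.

Answer: 29 21 51 51 24 24 31 48 48 13 13 50 50

Derivation:
step 1: append 29 -> window=[29] (not full yet)
step 2: append 14 -> window=[29, 14] -> max=29
step 3: append 21 -> window=[14, 21] -> max=21
step 4: append 51 -> window=[21, 51] -> max=51
step 5: append 20 -> window=[51, 20] -> max=51
step 6: append 24 -> window=[20, 24] -> max=24
step 7: append 22 -> window=[24, 22] -> max=24
step 8: append 31 -> window=[22, 31] -> max=31
step 9: append 48 -> window=[31, 48] -> max=48
step 10: append 2 -> window=[48, 2] -> max=48
step 11: append 13 -> window=[2, 13] -> max=13
step 12: append 8 -> window=[13, 8] -> max=13
step 13: append 50 -> window=[8, 50] -> max=50
step 14: append 5 -> window=[50, 5] -> max=50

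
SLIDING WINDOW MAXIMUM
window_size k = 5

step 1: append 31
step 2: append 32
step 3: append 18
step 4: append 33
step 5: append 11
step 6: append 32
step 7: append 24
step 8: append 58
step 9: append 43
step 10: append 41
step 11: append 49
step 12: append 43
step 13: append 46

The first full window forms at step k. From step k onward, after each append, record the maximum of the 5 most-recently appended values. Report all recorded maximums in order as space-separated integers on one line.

step 1: append 31 -> window=[31] (not full yet)
step 2: append 32 -> window=[31, 32] (not full yet)
step 3: append 18 -> window=[31, 32, 18] (not full yet)
step 4: append 33 -> window=[31, 32, 18, 33] (not full yet)
step 5: append 11 -> window=[31, 32, 18, 33, 11] -> max=33
step 6: append 32 -> window=[32, 18, 33, 11, 32] -> max=33
step 7: append 24 -> window=[18, 33, 11, 32, 24] -> max=33
step 8: append 58 -> window=[33, 11, 32, 24, 58] -> max=58
step 9: append 43 -> window=[11, 32, 24, 58, 43] -> max=58
step 10: append 41 -> window=[32, 24, 58, 43, 41] -> max=58
step 11: append 49 -> window=[24, 58, 43, 41, 49] -> max=58
step 12: append 43 -> window=[58, 43, 41, 49, 43] -> max=58
step 13: append 46 -> window=[43, 41, 49, 43, 46] -> max=49

Answer: 33 33 33 58 58 58 58 58 49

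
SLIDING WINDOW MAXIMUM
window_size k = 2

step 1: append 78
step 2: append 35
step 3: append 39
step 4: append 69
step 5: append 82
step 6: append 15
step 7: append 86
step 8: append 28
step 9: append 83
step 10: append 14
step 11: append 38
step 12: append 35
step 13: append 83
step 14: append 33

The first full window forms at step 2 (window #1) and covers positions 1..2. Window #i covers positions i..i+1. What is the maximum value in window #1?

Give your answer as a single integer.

Answer: 78

Derivation:
step 1: append 78 -> window=[78] (not full yet)
step 2: append 35 -> window=[78, 35] -> max=78
Window #1 max = 78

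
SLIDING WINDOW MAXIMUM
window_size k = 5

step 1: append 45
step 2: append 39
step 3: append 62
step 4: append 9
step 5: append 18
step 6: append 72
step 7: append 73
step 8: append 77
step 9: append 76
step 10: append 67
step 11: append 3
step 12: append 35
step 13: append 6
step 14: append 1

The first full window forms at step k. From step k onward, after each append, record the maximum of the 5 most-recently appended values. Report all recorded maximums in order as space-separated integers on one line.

Answer: 62 72 73 77 77 77 77 77 76 67

Derivation:
step 1: append 45 -> window=[45] (not full yet)
step 2: append 39 -> window=[45, 39] (not full yet)
step 3: append 62 -> window=[45, 39, 62] (not full yet)
step 4: append 9 -> window=[45, 39, 62, 9] (not full yet)
step 5: append 18 -> window=[45, 39, 62, 9, 18] -> max=62
step 6: append 72 -> window=[39, 62, 9, 18, 72] -> max=72
step 7: append 73 -> window=[62, 9, 18, 72, 73] -> max=73
step 8: append 77 -> window=[9, 18, 72, 73, 77] -> max=77
step 9: append 76 -> window=[18, 72, 73, 77, 76] -> max=77
step 10: append 67 -> window=[72, 73, 77, 76, 67] -> max=77
step 11: append 3 -> window=[73, 77, 76, 67, 3] -> max=77
step 12: append 35 -> window=[77, 76, 67, 3, 35] -> max=77
step 13: append 6 -> window=[76, 67, 3, 35, 6] -> max=76
step 14: append 1 -> window=[67, 3, 35, 6, 1] -> max=67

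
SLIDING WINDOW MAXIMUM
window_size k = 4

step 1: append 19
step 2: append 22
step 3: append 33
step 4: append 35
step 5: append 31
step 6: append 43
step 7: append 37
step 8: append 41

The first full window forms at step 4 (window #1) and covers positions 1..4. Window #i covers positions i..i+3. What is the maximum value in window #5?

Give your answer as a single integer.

Answer: 43

Derivation:
step 1: append 19 -> window=[19] (not full yet)
step 2: append 22 -> window=[19, 22] (not full yet)
step 3: append 33 -> window=[19, 22, 33] (not full yet)
step 4: append 35 -> window=[19, 22, 33, 35] -> max=35
step 5: append 31 -> window=[22, 33, 35, 31] -> max=35
step 6: append 43 -> window=[33, 35, 31, 43] -> max=43
step 7: append 37 -> window=[35, 31, 43, 37] -> max=43
step 8: append 41 -> window=[31, 43, 37, 41] -> max=43
Window #5 max = 43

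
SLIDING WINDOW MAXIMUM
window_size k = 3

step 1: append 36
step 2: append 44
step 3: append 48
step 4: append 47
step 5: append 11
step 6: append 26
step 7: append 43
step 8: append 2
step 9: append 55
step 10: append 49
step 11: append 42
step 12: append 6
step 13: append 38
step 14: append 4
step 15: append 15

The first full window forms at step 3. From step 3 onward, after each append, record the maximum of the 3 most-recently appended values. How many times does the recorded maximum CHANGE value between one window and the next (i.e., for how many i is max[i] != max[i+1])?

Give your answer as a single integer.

step 1: append 36 -> window=[36] (not full yet)
step 2: append 44 -> window=[36, 44] (not full yet)
step 3: append 48 -> window=[36, 44, 48] -> max=48
step 4: append 47 -> window=[44, 48, 47] -> max=48
step 5: append 11 -> window=[48, 47, 11] -> max=48
step 6: append 26 -> window=[47, 11, 26] -> max=47
step 7: append 43 -> window=[11, 26, 43] -> max=43
step 8: append 2 -> window=[26, 43, 2] -> max=43
step 9: append 55 -> window=[43, 2, 55] -> max=55
step 10: append 49 -> window=[2, 55, 49] -> max=55
step 11: append 42 -> window=[55, 49, 42] -> max=55
step 12: append 6 -> window=[49, 42, 6] -> max=49
step 13: append 38 -> window=[42, 6, 38] -> max=42
step 14: append 4 -> window=[6, 38, 4] -> max=38
step 15: append 15 -> window=[38, 4, 15] -> max=38
Recorded maximums: 48 48 48 47 43 43 55 55 55 49 42 38 38
Changes between consecutive maximums: 6

Answer: 6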